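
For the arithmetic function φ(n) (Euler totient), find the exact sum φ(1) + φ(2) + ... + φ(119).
Σ_{n ≤ 119} φ(n) = 4354

Compute φ(n) for each 1 ≤ n ≤ 119: φ(1) = 1, φ(2) = 1, φ(3) = 2, φ(4) = 2, φ(5) = 4, φ(6) = 2, φ(7) = 6, φ(8) = 4, φ(9) = 6, φ(10) = 4, φ(11) = 10, φ(12) = 4, φ(13) = 12, φ(14) = 6, φ(15) = 8, φ(16) = 8, φ(17) = 16, φ(18) = 6, φ(19) = 18, φ(20) = 8, φ(21) = 12, φ(22) = 10, φ(23) = 22, φ(24) = 8, φ(25) = 20, φ(26) = 12, φ(27) = 18, φ(28) = 12, φ(29) = 28, φ(30) = 8, φ(31) = 30, φ(32) = 16, φ(33) = 20, φ(34) = 16, φ(35) = 24, φ(36) = 12, φ(37) = 36, φ(38) = 18, φ(39) = 24, φ(40) = 16, φ(41) = 40, φ(42) = 12, φ(43) = 42, φ(44) = 20, φ(45) = 24, φ(46) = 22, φ(47) = 46, φ(48) = 16, φ(49) = 42, φ(50) = 20, φ(51) = 32, φ(52) = 24, φ(53) = 52, φ(54) = 18, φ(55) = 40, φ(56) = 24, φ(57) = 36, φ(58) = 28, φ(59) = 58, φ(60) = 16, φ(61) = 60, φ(62) = 30, φ(63) = 36, φ(64) = 32, φ(65) = 48, φ(66) = 20, φ(67) = 66, φ(68) = 32, φ(69) = 44, φ(70) = 24, φ(71) = 70, φ(72) = 24, φ(73) = 72, φ(74) = 36, φ(75) = 40, φ(76) = 36, φ(77) = 60, φ(78) = 24, φ(79) = 78, φ(80) = 32, φ(81) = 54, φ(82) = 40, φ(83) = 82, φ(84) = 24, φ(85) = 64, φ(86) = 42, φ(87) = 56, φ(88) = 40, φ(89) = 88, φ(90) = 24, φ(91) = 72, φ(92) = 44, φ(93) = 60, φ(94) = 46, φ(95) = 72, φ(96) = 32, φ(97) = 96, φ(98) = 42, φ(99) = 60, φ(100) = 40, φ(101) = 100, φ(102) = 32, φ(103) = 102, φ(104) = 48, φ(105) = 48, φ(106) = 52, φ(107) = 106, φ(108) = 36, φ(109) = 108, φ(110) = 40, φ(111) = 72, φ(112) = 48, φ(113) = 112, φ(114) = 36, φ(115) = 88, φ(116) = 56, φ(117) = 72, φ(118) = 58, φ(119) = 96. Summing all 119 values: 4354. (Average order: Σ_{n ≤ x} φ(n) ~ (3/π²) x². For x = 119, (3/π²)·119² ≈ 4304.43.)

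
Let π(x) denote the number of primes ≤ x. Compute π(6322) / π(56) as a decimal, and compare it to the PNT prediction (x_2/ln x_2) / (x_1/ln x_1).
π(6322)/π(56) = 822/16 ≈ 51.3750;  PNT prediction ≈ 51.9246.

π(56) = 16 and π(6322) = 822, so π(6322)/π(56) ≈ 51.3750. The PNT-predicted ratio is (6322/ln(6322)) / (56/ln(56)) ≈ 51.9246. The two agree to within a few percent, as expected.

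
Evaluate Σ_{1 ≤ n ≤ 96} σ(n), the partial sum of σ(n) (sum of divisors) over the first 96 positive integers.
Σ_{n ≤ 96} σ(n) = 7657

Compute σ(n) for each 1 ≤ n ≤ 96: σ(1) = 1, σ(2) = 3, σ(3) = 4, σ(4) = 7, σ(5) = 6, σ(6) = 12, σ(7) = 8, σ(8) = 15, σ(9) = 13, σ(10) = 18, σ(11) = 12, σ(12) = 28, σ(13) = 14, σ(14) = 24, σ(15) = 24, σ(16) = 31, σ(17) = 18, σ(18) = 39, σ(19) = 20, σ(20) = 42, σ(21) = 32, σ(22) = 36, σ(23) = 24, σ(24) = 60, σ(25) = 31, σ(26) = 42, σ(27) = 40, σ(28) = 56, σ(29) = 30, σ(30) = 72, σ(31) = 32, σ(32) = 63, σ(33) = 48, σ(34) = 54, σ(35) = 48, σ(36) = 91, σ(37) = 38, σ(38) = 60, σ(39) = 56, σ(40) = 90, σ(41) = 42, σ(42) = 96, σ(43) = 44, σ(44) = 84, σ(45) = 78, σ(46) = 72, σ(47) = 48, σ(48) = 124, σ(49) = 57, σ(50) = 93, σ(51) = 72, σ(52) = 98, σ(53) = 54, σ(54) = 120, σ(55) = 72, σ(56) = 120, σ(57) = 80, σ(58) = 90, σ(59) = 60, σ(60) = 168, σ(61) = 62, σ(62) = 96, σ(63) = 104, σ(64) = 127, σ(65) = 84, σ(66) = 144, σ(67) = 68, σ(68) = 126, σ(69) = 96, σ(70) = 144, σ(71) = 72, σ(72) = 195, σ(73) = 74, σ(74) = 114, σ(75) = 124, σ(76) = 140, σ(77) = 96, σ(78) = 168, σ(79) = 80, σ(80) = 186, σ(81) = 121, σ(82) = 126, σ(83) = 84, σ(84) = 224, σ(85) = 108, σ(86) = 132, σ(87) = 120, σ(88) = 180, σ(89) = 90, σ(90) = 234, σ(91) = 112, σ(92) = 168, σ(93) = 128, σ(94) = 144, σ(95) = 120, σ(96) = 252. Summing all 96 values: 7657. (Average order: Σ_{n ≤ x} σ(n) ~ (π²/12) x². For x = 96, (π²/12)·96² ≈ 7579.86.)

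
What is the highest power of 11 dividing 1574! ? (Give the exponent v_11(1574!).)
v_11(1574!) = 157

Legendre's formula: v_p(n!) = Σ_{k ≥ 1} ⌊n / p^k⌋. For p = 11, n = 1574, the terms are:
  ⌊1574/11^1⌋ = ⌊1574/11⌋ = 143
  ⌊1574/11^2⌋ = ⌊1574/121⌋ = 13
  ⌊1574/11^3⌋ = ⌊1574/1331⌋ = 1
(the next term ⌊1574/11^4⌋ = 0, terminating the sum). Summing: v_11(1574!) = 143 + 13 + 1 = 157.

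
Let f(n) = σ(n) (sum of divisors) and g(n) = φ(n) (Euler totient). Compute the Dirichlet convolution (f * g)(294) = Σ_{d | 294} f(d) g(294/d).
(σ * φ)(294) = 3528

Divisors of 294: [1, 2, 3, 6, 7, 14, 21, 42, 49, 98, 147, 294]. For each d | 294:
  d = 1: σ(1) · φ(294/1) = 1 · 84 = 84
  d = 2: σ(2) · φ(294/2) = 3 · 84 = 252
  d = 3: σ(3) · φ(294/3) = 4 · 42 = 168
  d = 6: σ(6) · φ(294/6) = 12 · 42 = 504
  d = 7: σ(7) · φ(294/7) = 8 · 12 = 96
  d = 14: σ(14) · φ(294/14) = 24 · 12 = 288
  d = 21: σ(21) · φ(294/21) = 32 · 6 = 192
  d = 42: σ(42) · φ(294/42) = 96 · 6 = 576
  d = 49: σ(49) · φ(294/49) = 57 · 2 = 114
  d = 98: σ(98) · φ(294/98) = 171 · 2 = 342
  d = 147: σ(147) · φ(294/147) = 228 · 1 = 228
  d = 294: σ(294) · φ(294/294) = 684 · 1 = 684
Summing: (σ * φ)(294) = 84 + 252 + 168 + 504 + 96 + 288 + 192 + 576 + 114 + 342 + 228 + 684 = 3528.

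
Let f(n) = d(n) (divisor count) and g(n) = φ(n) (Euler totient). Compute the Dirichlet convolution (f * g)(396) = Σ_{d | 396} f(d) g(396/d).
(d * φ)(396) = 1092

Divisors of 396: [1, 2, 3, 4, 6, 9, 11, 12, 18, 22, 33, 36, 44, 66, 99, 132, 198, 396]. For each d | 396:
  d = 1: d(1) · φ(396/1) = 1 · 120 = 120
  d = 2: d(2) · φ(396/2) = 2 · 60 = 120
  d = 3: d(3) · φ(396/3) = 2 · 40 = 80
  d = 4: d(4) · φ(396/4) = 3 · 60 = 180
  d = 6: d(6) · φ(396/6) = 4 · 20 = 80
  d = 9: d(9) · φ(396/9) = 3 · 20 = 60
  d = 11: d(11) · φ(396/11) = 2 · 12 = 24
  d = 12: d(12) · φ(396/12) = 6 · 20 = 120
  d = 18: d(18) · φ(396/18) = 6 · 10 = 60
  d = 22: d(22) · φ(396/22) = 4 · 6 = 24
  d = 33: d(33) · φ(396/33) = 4 · 4 = 16
  d = 36: d(36) · φ(396/36) = 9 · 10 = 90
  d = 44: d(44) · φ(396/44) = 6 · 6 = 36
  d = 66: d(66) · φ(396/66) = 8 · 2 = 16
  d = 99: d(99) · φ(396/99) = 6 · 2 = 12
  d = 132: d(132) · φ(396/132) = 12 · 2 = 24
  d = 198: d(198) · φ(396/198) = 12 · 1 = 12
  d = 396: d(396) · φ(396/396) = 18 · 1 = 18
Summing: (d * φ)(396) = 120 + 120 + 80 + 180 + 80 + 60 + 24 + 120 + 60 + 24 + 16 + 90 + 36 + 16 + 12 + 24 + 12 + 18 = 1092.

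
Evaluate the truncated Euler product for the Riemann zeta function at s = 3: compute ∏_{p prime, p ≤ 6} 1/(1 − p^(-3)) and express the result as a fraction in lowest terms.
∏ = 3375/2821

The primes p ≤ 6 are [2, 3, 5]. For each prime, (1 − 1/p^3)^(-1) = p^3 / (p^3 − 1). The product is (1 − 1/2^3)^(-1), (1 − 1/3^3)^(-1), (1 − 1/5^3)^(-1) = ∏ p^3 / (p^3 − 1) = 3375/2821.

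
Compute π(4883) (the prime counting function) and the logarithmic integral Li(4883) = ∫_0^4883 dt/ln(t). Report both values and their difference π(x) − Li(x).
π(4883) = 653;  Li(4883) ≈ 670.52;  π(x) − Li(x) ≈ -17.52.

Direct count of primes ≤ 4883 gives π(4883) = 653. Numerical evaluation of the logarithmic integral gives Li(4883) ≈ 670.52. The difference π(x) − Li(x) ≈ -17.52 is typically negative for small/moderate x (Li(x) overestimates), though Littlewood's theorem shows this sign changes infinitely often.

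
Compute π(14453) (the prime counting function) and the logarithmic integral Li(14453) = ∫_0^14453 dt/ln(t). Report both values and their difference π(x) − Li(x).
π(14453) = 1695;  Li(14453) ≈ 1719.63;  π(x) − Li(x) ≈ -24.63.

Direct count of primes ≤ 14453 gives π(14453) = 1695. Numerical evaluation of the logarithmic integral gives Li(14453) ≈ 1719.63. The difference π(x) − Li(x) ≈ -24.63 is typically negative for small/moderate x (Li(x) overestimates), though Littlewood's theorem shows this sign changes infinitely often.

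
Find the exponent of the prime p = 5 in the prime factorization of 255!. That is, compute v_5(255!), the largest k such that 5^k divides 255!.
v_5(255!) = 63

Legendre's formula: v_p(n!) = Σ_{k ≥ 1} ⌊n / p^k⌋. For p = 5, n = 255, the terms are:
  ⌊255/5^1⌋ = ⌊255/5⌋ = 51
  ⌊255/5^2⌋ = ⌊255/25⌋ = 10
  ⌊255/5^3⌋ = ⌊255/125⌋ = 2
(the next term ⌊255/5^4⌋ = 0, terminating the sum). Summing: v_5(255!) = 51 + 10 + 2 = 63.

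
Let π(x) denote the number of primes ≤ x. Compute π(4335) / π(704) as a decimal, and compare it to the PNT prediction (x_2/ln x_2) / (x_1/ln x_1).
π(4335)/π(704) = 591/126 ≈ 4.6905;  PNT prediction ≈ 4.8211.

π(704) = 126 and π(4335) = 591, so π(4335)/π(704) ≈ 4.6905. The PNT-predicted ratio is (4335/ln(4335)) / (704/ln(704)) ≈ 4.8211. The two agree to within a few percent, as expected.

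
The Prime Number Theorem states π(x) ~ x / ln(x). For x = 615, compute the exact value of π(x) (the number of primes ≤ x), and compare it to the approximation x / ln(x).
π(615) = 112;  x/ln(x) ≈ 95.77;  relative error ≈ 14.49%.

Directly count primes up to 615: π(615) = 112. The PNT approximation gives 615/ln(615) ≈ 615/6.42162 ≈ 95.77. Relative error (π(x) − x/ln(x)) / π(x) ≈ 14.49%; the approximation is known to undercount slightly (Li(x) is a better estimate).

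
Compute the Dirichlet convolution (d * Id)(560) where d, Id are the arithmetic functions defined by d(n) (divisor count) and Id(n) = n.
(d * Id)(560) = 3591

Divisors of 560: [1, 2, 4, 5, 7, 8, 10, 14, 16, 20, 28, 35, 40, 56, 70, 80, 112, 140, 280, 560]. For each d | 560:
  d = 1: d(1) · Id(560/1) = 1 · 560 = 560
  d = 2: d(2) · Id(560/2) = 2 · 280 = 560
  d = 4: d(4) · Id(560/4) = 3 · 140 = 420
  d = 5: d(5) · Id(560/5) = 2 · 112 = 224
  d = 7: d(7) · Id(560/7) = 2 · 80 = 160
  d = 8: d(8) · Id(560/8) = 4 · 70 = 280
  d = 10: d(10) · Id(560/10) = 4 · 56 = 224
  d = 14: d(14) · Id(560/14) = 4 · 40 = 160
  d = 16: d(16) · Id(560/16) = 5 · 35 = 175
  d = 20: d(20) · Id(560/20) = 6 · 28 = 168
  d = 28: d(28) · Id(560/28) = 6 · 20 = 120
  d = 35: d(35) · Id(560/35) = 4 · 16 = 64
  d = 40: d(40) · Id(560/40) = 8 · 14 = 112
  d = 56: d(56) · Id(560/56) = 8 · 10 = 80
  d = 70: d(70) · Id(560/70) = 8 · 8 = 64
  d = 80: d(80) · Id(560/80) = 10 · 7 = 70
  d = 112: d(112) · Id(560/112) = 10 · 5 = 50
  d = 140: d(140) · Id(560/140) = 12 · 4 = 48
  d = 280: d(280) · Id(560/280) = 16 · 2 = 32
  d = 560: d(560) · Id(560/560) = 20 · 1 = 20
Summing: (d * Id)(560) = 560 + 560 + 420 + 224 + 160 + 280 + 224 + 160 + 175 + 168 + 120 + 64 + 112 + 80 + 64 + 70 + 50 + 48 + 32 + 20 = 3591.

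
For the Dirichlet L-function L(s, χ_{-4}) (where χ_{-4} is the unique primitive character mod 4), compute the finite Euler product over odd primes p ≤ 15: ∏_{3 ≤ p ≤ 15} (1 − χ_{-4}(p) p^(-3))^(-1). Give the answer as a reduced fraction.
∏ = 17910767875/18484721664

The odd primes p ≤ 15 are [3, 5, 7, 11, 13]. For each, χ(p) = 1 if p ≡ 1 mod 4, χ(p) = −1 if p ≡ 3 mod 4. Taking (1 − χ(p)/p^3)^(-1) = p^3/(p^3 − χ(p)): (1 − (-1)/3^3)^(-1) · (1 − (1)/5^3)^(-1) · (1 − (-1)/7^3)^(-1) · (1 − (-1)/11^3)^(-1) · (1 − (1)/13^3)^(-1) = 17910767875/18484721664.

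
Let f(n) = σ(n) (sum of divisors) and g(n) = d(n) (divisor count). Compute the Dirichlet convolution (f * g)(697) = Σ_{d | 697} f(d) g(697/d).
(σ * d)(697) = 880

Divisors of 697: [1, 17, 41, 697]. For each d | 697:
  d = 1: σ(1) · d(697/1) = 1 · 4 = 4
  d = 17: σ(17) · d(697/17) = 18 · 2 = 36
  d = 41: σ(41) · d(697/41) = 42 · 2 = 84
  d = 697: σ(697) · d(697/697) = 756 · 1 = 756
Summing: (σ * d)(697) = 4 + 36 + 84 + 756 = 880.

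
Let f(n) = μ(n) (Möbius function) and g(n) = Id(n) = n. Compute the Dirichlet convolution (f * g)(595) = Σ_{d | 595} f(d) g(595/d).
(μ * Id)(595) = 384

Divisors of 595: [1, 5, 7, 17, 35, 85, 119, 595]. For each d | 595:
  d = 1: μ(1) · Id(595/1) = 1 · 595 = 595
  d = 5: μ(5) · Id(595/5) = -1 · 119 = -119
  d = 7: μ(7) · Id(595/7) = -1 · 85 = -85
  d = 17: μ(17) · Id(595/17) = -1 · 35 = -35
  d = 35: μ(35) · Id(595/35) = 1 · 17 = 17
  d = 85: μ(85) · Id(595/85) = 1 · 7 = 7
  d = 119: μ(119) · Id(595/119) = 1 · 5 = 5
  d = 595: μ(595) · Id(595/595) = -1 · 1 = -1
Summing: (μ * Id)(595) = 595 + -119 + -85 + -35 + 17 + 7 + 5 + -1 = 384.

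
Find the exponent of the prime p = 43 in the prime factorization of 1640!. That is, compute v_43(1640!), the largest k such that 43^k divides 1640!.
v_43(1640!) = 38

Legendre's formula: v_p(n!) = Σ_{k ≥ 1} ⌊n / p^k⌋. For p = 43, n = 1640, the terms are:
  ⌊1640/43^1⌋ = ⌊1640/43⌋ = 38
(the next term ⌊1640/43^2⌋ = 0, terminating the sum). Summing: v_43(1640!) = 38 = 38.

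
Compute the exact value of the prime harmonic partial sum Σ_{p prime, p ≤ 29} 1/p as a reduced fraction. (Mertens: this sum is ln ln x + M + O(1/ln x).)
Σ 1/p = 9920878441/6469693230

π(29) = 10, so the primes ≤ 29 are [2, 3, 5, 7, 11, 13, 17, 19, 23, 29]. Summing 1/p over these primes: 9920878441/6469693230 ≈ 1.5334. Mertens estimate ln ln(29) + 0.2615 ≈ 1.4756.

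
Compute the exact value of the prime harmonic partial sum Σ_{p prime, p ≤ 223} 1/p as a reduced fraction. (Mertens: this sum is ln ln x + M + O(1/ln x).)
Σ 1/p = 718699639327957473429492425322377115938612460993073775465130392853544377727917042657991/367009731827331916465034565550136732339800312955331782619462457039988073311157667212930

π(223) = 48, so the primes ≤ 223 are [2, 3, 5, 7, 11, 13, 17, 19, 23, 29, 31, 37, 41, 43, 47, 53, 59, 61, 67, 71, 73, 79, 83, 89, 97, 101, 103, 107, 109, 113, 127, 131, 137, 139, 149, 151, 157, 163, 167, 173, 179, 181, 191, 193, 197, 199, 211, 223]. Summing 1/p over these primes: 718699639327957473429492425322377115938612460993073775465130392853544377727917042657991/367009731827331916465034565550136732339800312955331782619462457039988073311157667212930 ≈ 1.9583. Mertens estimate ln ln(223) + 0.2615 ≈ 1.9492.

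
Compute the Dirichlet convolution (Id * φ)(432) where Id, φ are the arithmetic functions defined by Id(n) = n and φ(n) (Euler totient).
(Id * φ)(432) = 3888

Divisors of 432: [1, 2, 3, 4, 6, 8, 9, 12, 16, 18, 24, 27, 36, 48, 54, 72, 108, 144, 216, 432]. For each d | 432:
  d = 1: Id(1) · φ(432/1) = 1 · 144 = 144
  d = 2: Id(2) · φ(432/2) = 2 · 72 = 144
  d = 3: Id(3) · φ(432/3) = 3 · 48 = 144
  d = 4: Id(4) · φ(432/4) = 4 · 36 = 144
  d = 6: Id(6) · φ(432/6) = 6 · 24 = 144
  d = 8: Id(8) · φ(432/8) = 8 · 18 = 144
  d = 9: Id(9) · φ(432/9) = 9 · 16 = 144
  d = 12: Id(12) · φ(432/12) = 12 · 12 = 144
  d = 16: Id(16) · φ(432/16) = 16 · 18 = 288
  d = 18: Id(18) · φ(432/18) = 18 · 8 = 144
  d = 24: Id(24) · φ(432/24) = 24 · 6 = 144
  d = 27: Id(27) · φ(432/27) = 27 · 8 = 216
  d = 36: Id(36) · φ(432/36) = 36 · 4 = 144
  d = 48: Id(48) · φ(432/48) = 48 · 6 = 288
  d = 54: Id(54) · φ(432/54) = 54 · 4 = 216
  d = 72: Id(72) · φ(432/72) = 72 · 2 = 144
  d = 108: Id(108) · φ(432/108) = 108 · 2 = 216
  d = 144: Id(144) · φ(432/144) = 144 · 2 = 288
  d = 216: Id(216) · φ(432/216) = 216 · 1 = 216
  d = 432: Id(432) · φ(432/432) = 432 · 1 = 432
Summing: (Id * φ)(432) = 144 + 144 + 144 + 144 + 144 + 144 + 144 + 144 + 288 + 144 + 144 + 216 + 144 + 288 + 216 + 144 + 216 + 288 + 216 + 432 = 3888.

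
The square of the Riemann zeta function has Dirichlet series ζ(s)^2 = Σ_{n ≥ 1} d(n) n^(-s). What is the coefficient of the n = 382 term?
d(382) = 4

ζ(s)^2 = (Σ 1/m^s)(Σ 1/k^s). The coefficient of 1/n^s in the product is the number of ordered pairs (m, k) with mk = n, which equals d(n). For n = 382, divisors are [1, 2, 191, 382], so d(382) = 4.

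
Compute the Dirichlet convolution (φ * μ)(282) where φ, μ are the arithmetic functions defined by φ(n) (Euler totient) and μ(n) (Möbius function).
(φ * μ)(282) = 0

Divisors of 282: [1, 2, 3, 6, 47, 94, 141, 282]. For each d | 282:
  d = 1: φ(1) · μ(282/1) = 1 · -1 = -1
  d = 2: φ(2) · μ(282/2) = 1 · 1 = 1
  d = 3: φ(3) · μ(282/3) = 2 · 1 = 2
  d = 6: φ(6) · μ(282/6) = 2 · -1 = -2
  d = 47: φ(47) · μ(282/47) = 46 · 1 = 46
  d = 94: φ(94) · μ(282/94) = 46 · -1 = -46
  d = 141: φ(141) · μ(282/141) = 92 · -1 = -92
  d = 282: φ(282) · μ(282/282) = 92 · 1 = 92
Summing: (φ * μ)(282) = -1 + 1 + 2 + -2 + 46 + -46 + -92 + 92 = 0.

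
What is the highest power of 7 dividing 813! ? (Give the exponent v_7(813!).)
v_7(813!) = 134

Legendre's formula: v_p(n!) = Σ_{k ≥ 1} ⌊n / p^k⌋. For p = 7, n = 813, the terms are:
  ⌊813/7^1⌋ = ⌊813/7⌋ = 116
  ⌊813/7^2⌋ = ⌊813/49⌋ = 16
  ⌊813/7^3⌋ = ⌊813/343⌋ = 2
(the next term ⌊813/7^4⌋ = 0, terminating the sum). Summing: v_7(813!) = 116 + 16 + 2 = 134.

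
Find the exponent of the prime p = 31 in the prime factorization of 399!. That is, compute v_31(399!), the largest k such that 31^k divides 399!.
v_31(399!) = 12

Legendre's formula: v_p(n!) = Σ_{k ≥ 1} ⌊n / p^k⌋. For p = 31, n = 399, the terms are:
  ⌊399/31^1⌋ = ⌊399/31⌋ = 12
(the next term ⌊399/31^2⌋ = 0, terminating the sum). Summing: v_31(399!) = 12 = 12.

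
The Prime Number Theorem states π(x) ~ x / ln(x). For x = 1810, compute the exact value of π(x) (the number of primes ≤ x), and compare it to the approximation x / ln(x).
π(1810) = 279;  x/ln(x) ≈ 241.30;  relative error ≈ 13.51%.

Directly count primes up to 1810: π(1810) = 279. The PNT approximation gives 1810/ln(1810) ≈ 1810/7.50108 ≈ 241.30. Relative error (π(x) − x/ln(x)) / π(x) ≈ 13.51%; the approximation is known to undercount slightly (Li(x) is a better estimate).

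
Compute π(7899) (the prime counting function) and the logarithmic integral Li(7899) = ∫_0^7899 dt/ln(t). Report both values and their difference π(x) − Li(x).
π(7899) = 997;  Li(7899) ≈ 1015.17;  π(x) − Li(x) ≈ -18.17.

Direct count of primes ≤ 7899 gives π(7899) = 997. Numerical evaluation of the logarithmic integral gives Li(7899) ≈ 1015.17. The difference π(x) − Li(x) ≈ -18.17 is typically negative for small/moderate x (Li(x) overestimates), though Littlewood's theorem shows this sign changes infinitely often.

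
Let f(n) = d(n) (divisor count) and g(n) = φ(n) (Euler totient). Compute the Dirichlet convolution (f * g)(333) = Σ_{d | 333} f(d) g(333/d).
(d * φ)(333) = 494

Divisors of 333: [1, 3, 9, 37, 111, 333]. For each d | 333:
  d = 1: d(1) · φ(333/1) = 1 · 216 = 216
  d = 3: d(3) · φ(333/3) = 2 · 72 = 144
  d = 9: d(9) · φ(333/9) = 3 · 36 = 108
  d = 37: d(37) · φ(333/37) = 2 · 6 = 12
  d = 111: d(111) · φ(333/111) = 4 · 2 = 8
  d = 333: d(333) · φ(333/333) = 6 · 1 = 6
Summing: (d * φ)(333) = 216 + 144 + 108 + 12 + 8 + 6 = 494.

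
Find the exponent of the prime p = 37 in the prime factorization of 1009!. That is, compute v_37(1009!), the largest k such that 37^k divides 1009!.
v_37(1009!) = 27

Legendre's formula: v_p(n!) = Σ_{k ≥ 1} ⌊n / p^k⌋. For p = 37, n = 1009, the terms are:
  ⌊1009/37^1⌋ = ⌊1009/37⌋ = 27
(the next term ⌊1009/37^2⌋ = 0, terminating the sum). Summing: v_37(1009!) = 27 = 27.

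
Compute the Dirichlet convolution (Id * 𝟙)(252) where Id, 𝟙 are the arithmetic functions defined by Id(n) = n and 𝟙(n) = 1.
(Id * 𝟙)(252) = 728

Divisors of 252: [1, 2, 3, 4, 6, 7, 9, 12, 14, 18, 21, 28, 36, 42, 63, 84, 126, 252]. For each d | 252:
  d = 1: Id(1) · 𝟙(252/1) = 1 · 1 = 1
  d = 2: Id(2) · 𝟙(252/2) = 2 · 1 = 2
  d = 3: Id(3) · 𝟙(252/3) = 3 · 1 = 3
  d = 4: Id(4) · 𝟙(252/4) = 4 · 1 = 4
  d = 6: Id(6) · 𝟙(252/6) = 6 · 1 = 6
  d = 7: Id(7) · 𝟙(252/7) = 7 · 1 = 7
  d = 9: Id(9) · 𝟙(252/9) = 9 · 1 = 9
  d = 12: Id(12) · 𝟙(252/12) = 12 · 1 = 12
  d = 14: Id(14) · 𝟙(252/14) = 14 · 1 = 14
  d = 18: Id(18) · 𝟙(252/18) = 18 · 1 = 18
  d = 21: Id(21) · 𝟙(252/21) = 21 · 1 = 21
  d = 28: Id(28) · 𝟙(252/28) = 28 · 1 = 28
  d = 36: Id(36) · 𝟙(252/36) = 36 · 1 = 36
  d = 42: Id(42) · 𝟙(252/42) = 42 · 1 = 42
  d = 63: Id(63) · 𝟙(252/63) = 63 · 1 = 63
  d = 84: Id(84) · 𝟙(252/84) = 84 · 1 = 84
  d = 126: Id(126) · 𝟙(252/126) = 126 · 1 = 126
  d = 252: Id(252) · 𝟙(252/252) = 252 · 1 = 252
Summing: (Id * 𝟙)(252) = 1 + 2 + 3 + 4 + 6 + 7 + 9 + 12 + 14 + 18 + 21 + 28 + 36 + 42 + 63 + 84 + 126 + 252 = 728.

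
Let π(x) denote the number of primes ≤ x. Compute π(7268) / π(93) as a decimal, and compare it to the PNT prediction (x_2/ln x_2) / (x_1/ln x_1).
π(7268)/π(93) = 928/24 ≈ 38.6667;  PNT prediction ≈ 39.8398.

π(93) = 24 and π(7268) = 928, so π(7268)/π(93) ≈ 38.6667. The PNT-predicted ratio is (7268/ln(7268)) / (93/ln(93)) ≈ 39.8398. The two agree to within a few percent, as expected.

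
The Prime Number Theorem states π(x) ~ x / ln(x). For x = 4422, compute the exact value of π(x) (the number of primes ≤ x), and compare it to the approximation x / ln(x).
π(4422) = 601;  x/ln(x) ≈ 526.78;  relative error ≈ 12.35%.

Directly count primes up to 4422: π(4422) = 601. The PNT approximation gives 4422/ln(4422) ≈ 4422/8.39435 ≈ 526.78. Relative error (π(x) − x/ln(x)) / π(x) ≈ 12.35%; the approximation is known to undercount slightly (Li(x) is a better estimate).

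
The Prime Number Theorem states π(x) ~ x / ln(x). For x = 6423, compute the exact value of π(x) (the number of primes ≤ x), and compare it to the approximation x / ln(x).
π(6423) = 835;  x/ln(x) ≈ 732.58;  relative error ≈ 12.27%.

Directly count primes up to 6423: π(6423) = 835. The PNT approximation gives 6423/ln(6423) ≈ 6423/8.76764 ≈ 732.58. Relative error (π(x) − x/ln(x)) / π(x) ≈ 12.27%; the approximation is known to undercount slightly (Li(x) is a better estimate).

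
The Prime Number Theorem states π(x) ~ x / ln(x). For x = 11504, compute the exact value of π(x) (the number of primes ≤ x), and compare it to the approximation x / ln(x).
π(11504) = 1388;  x/ln(x) ≈ 1230.32;  relative error ≈ 11.36%.

Directly count primes up to 11504: π(11504) = 1388. The PNT approximation gives 11504/ln(11504) ≈ 11504/9.35045 ≈ 1230.32. Relative error (π(x) − x/ln(x)) / π(x) ≈ 11.36%; the approximation is known to undercount slightly (Li(x) is a better estimate).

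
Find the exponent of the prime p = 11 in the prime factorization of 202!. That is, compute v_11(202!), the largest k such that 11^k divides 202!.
v_11(202!) = 19

Legendre's formula: v_p(n!) = Σ_{k ≥ 1} ⌊n / p^k⌋. For p = 11, n = 202, the terms are:
  ⌊202/11^1⌋ = ⌊202/11⌋ = 18
  ⌊202/11^2⌋ = ⌊202/121⌋ = 1
(the next term ⌊202/11^3⌋ = 0, terminating the sum). Summing: v_11(202!) = 18 + 1 = 19.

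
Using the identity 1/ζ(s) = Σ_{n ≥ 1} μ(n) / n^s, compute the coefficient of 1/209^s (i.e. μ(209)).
μ(209) = 1

Factor n = 209 = 11 · 19. μ(n) = 0 if any exponent ≥ 2 (not squarefree); otherwise μ(n) = (−1)^{ω(n)} where ω(n) is the number of distinct prime factors. Applying: μ(209) = 1.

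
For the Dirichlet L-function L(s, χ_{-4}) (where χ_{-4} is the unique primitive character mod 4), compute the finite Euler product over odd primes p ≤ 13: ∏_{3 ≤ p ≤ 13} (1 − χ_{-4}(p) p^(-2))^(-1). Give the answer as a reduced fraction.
∏ = 143143/156160

The odd primes p ≤ 13 are [3, 5, 7, 11, 13]. For each, χ(p) = 1 if p ≡ 1 mod 4, χ(p) = −1 if p ≡ 3 mod 4. Taking (1 − χ(p)/p^2)^(-1) = p^2/(p^2 − χ(p)): (1 − (-1)/3^2)^(-1) · (1 − (1)/5^2)^(-1) · (1 − (-1)/7^2)^(-1) · (1 − (-1)/11^2)^(-1) · (1 − (1)/13^2)^(-1) = 143143/156160.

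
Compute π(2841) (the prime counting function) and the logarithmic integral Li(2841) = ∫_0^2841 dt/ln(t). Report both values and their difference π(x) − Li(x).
π(2841) = 412;  Li(2841) ≈ 422.83;  π(x) − Li(x) ≈ -10.83.

Direct count of primes ≤ 2841 gives π(2841) = 412. Numerical evaluation of the logarithmic integral gives Li(2841) ≈ 422.83. The difference π(x) − Li(x) ≈ -10.83 is typically negative for small/moderate x (Li(x) overestimates), though Littlewood's theorem shows this sign changes infinitely often.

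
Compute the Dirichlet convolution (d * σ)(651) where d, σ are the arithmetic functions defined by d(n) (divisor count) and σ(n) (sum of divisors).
(d * σ)(651) = 2040

Divisors of 651: [1, 3, 7, 21, 31, 93, 217, 651]. For each d | 651:
  d = 1: d(1) · σ(651/1) = 1 · 1024 = 1024
  d = 3: d(3) · σ(651/3) = 2 · 256 = 512
  d = 7: d(7) · σ(651/7) = 2 · 128 = 256
  d = 21: d(21) · σ(651/21) = 4 · 32 = 128
  d = 31: d(31) · σ(651/31) = 2 · 32 = 64
  d = 93: d(93) · σ(651/93) = 4 · 8 = 32
  d = 217: d(217) · σ(651/217) = 4 · 4 = 16
  d = 651: d(651) · σ(651/651) = 8 · 1 = 8
Summing: (d * σ)(651) = 1024 + 512 + 256 + 128 + 64 + 32 + 16 + 8 = 2040.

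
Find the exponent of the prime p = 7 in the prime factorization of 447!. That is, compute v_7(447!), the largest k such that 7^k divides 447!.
v_7(447!) = 73

Legendre's formula: v_p(n!) = Σ_{k ≥ 1} ⌊n / p^k⌋. For p = 7, n = 447, the terms are:
  ⌊447/7^1⌋ = ⌊447/7⌋ = 63
  ⌊447/7^2⌋ = ⌊447/49⌋ = 9
  ⌊447/7^3⌋ = ⌊447/343⌋ = 1
(the next term ⌊447/7^4⌋ = 0, terminating the sum). Summing: v_7(447!) = 63 + 9 + 1 = 73.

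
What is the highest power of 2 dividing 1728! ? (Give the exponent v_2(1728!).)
v_2(1728!) = 1724

Legendre's formula: v_p(n!) = Σ_{k ≥ 1} ⌊n / p^k⌋. For p = 2, n = 1728, the terms are:
  ⌊1728/2^1⌋ = ⌊1728/2⌋ = 864
  ⌊1728/2^2⌋ = ⌊1728/4⌋ = 432
  ⌊1728/2^3⌋ = ⌊1728/8⌋ = 216
  ⌊1728/2^4⌋ = ⌊1728/16⌋ = 108
  ⌊1728/2^5⌋ = ⌊1728/32⌋ = 54
  ⌊1728/2^6⌋ = ⌊1728/64⌋ = 27
  ⌊1728/2^7⌋ = ⌊1728/128⌋ = 13
  ⌊1728/2^8⌋ = ⌊1728/256⌋ = 6
  ⌊1728/2^9⌋ = ⌊1728/512⌋ = 3
  ⌊1728/2^10⌋ = ⌊1728/1024⌋ = 1
(the next term ⌊1728/2^11⌋ = 0, terminating the sum). Summing: v_2(1728!) = 864 + 432 + 216 + 108 + 54 + 27 + 13 + 6 + 3 + 1 = 1724.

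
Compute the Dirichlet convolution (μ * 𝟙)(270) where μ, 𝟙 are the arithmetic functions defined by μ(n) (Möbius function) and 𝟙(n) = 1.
(μ * 𝟙)(270) = 0

Divisors of 270: [1, 2, 3, 5, 6, 9, 10, 15, 18, 27, 30, 45, 54, 90, 135, 270]. For each d | 270:
  d = 1: μ(1) · 𝟙(270/1) = 1 · 1 = 1
  d = 2: μ(2) · 𝟙(270/2) = -1 · 1 = -1
  d = 3: μ(3) · 𝟙(270/3) = -1 · 1 = -1
  d = 5: μ(5) · 𝟙(270/5) = -1 · 1 = -1
  d = 6: μ(6) · 𝟙(270/6) = 1 · 1 = 1
  d = 9: μ(9) · 𝟙(270/9) = 0 · 1 = 0
  d = 10: μ(10) · 𝟙(270/10) = 1 · 1 = 1
  d = 15: μ(15) · 𝟙(270/15) = 1 · 1 = 1
  d = 18: μ(18) · 𝟙(270/18) = 0 · 1 = 0
  d = 27: μ(27) · 𝟙(270/27) = 0 · 1 = 0
  d = 30: μ(30) · 𝟙(270/30) = -1 · 1 = -1
  d = 45: μ(45) · 𝟙(270/45) = 0 · 1 = 0
  d = 54: μ(54) · 𝟙(270/54) = 0 · 1 = 0
  d = 90: μ(90) · 𝟙(270/90) = 0 · 1 = 0
  d = 135: μ(135) · 𝟙(270/135) = 0 · 1 = 0
  d = 270: μ(270) · 𝟙(270/270) = 0 · 1 = 0
Summing: (μ * 𝟙)(270) = 1 + -1 + -1 + -1 + 1 + 0 + 1 + 1 + 0 + 0 + -1 + 0 + 0 + 0 + 0 + 0 = 0.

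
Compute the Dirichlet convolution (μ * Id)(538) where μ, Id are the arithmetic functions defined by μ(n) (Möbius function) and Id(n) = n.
(μ * Id)(538) = 268

Divisors of 538: [1, 2, 269, 538]. For each d | 538:
  d = 1: μ(1) · Id(538/1) = 1 · 538 = 538
  d = 2: μ(2) · Id(538/2) = -1 · 269 = -269
  d = 269: μ(269) · Id(538/269) = -1 · 2 = -2
  d = 538: μ(538) · Id(538/538) = 1 · 1 = 1
Summing: (μ * Id)(538) = 538 + -269 + -2 + 1 = 268.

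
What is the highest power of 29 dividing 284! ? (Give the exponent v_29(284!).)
v_29(284!) = 9

Legendre's formula: v_p(n!) = Σ_{k ≥ 1} ⌊n / p^k⌋. For p = 29, n = 284, the terms are:
  ⌊284/29^1⌋ = ⌊284/29⌋ = 9
(the next term ⌊284/29^2⌋ = 0, terminating the sum). Summing: v_29(284!) = 9 = 9.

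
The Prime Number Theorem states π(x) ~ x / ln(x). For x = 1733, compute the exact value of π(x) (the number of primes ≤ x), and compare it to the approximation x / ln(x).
π(1733) = 270;  x/ln(x) ≈ 232.38;  relative error ≈ 13.93%.

Directly count primes up to 1733: π(1733) = 270. The PNT approximation gives 1733/ln(1733) ≈ 1733/7.45761 ≈ 232.38. Relative error (π(x) − x/ln(x)) / π(x) ≈ 13.93%; the approximation is known to undercount slightly (Li(x) is a better estimate).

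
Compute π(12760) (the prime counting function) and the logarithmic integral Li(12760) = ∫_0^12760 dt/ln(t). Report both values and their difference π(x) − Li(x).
π(12760) = 1522;  Li(12760) ≈ 1541.75;  π(x) − Li(x) ≈ -19.75.

Direct count of primes ≤ 12760 gives π(12760) = 1522. Numerical evaluation of the logarithmic integral gives Li(12760) ≈ 1541.75. The difference π(x) − Li(x) ≈ -19.75 is typically negative for small/moderate x (Li(x) overestimates), though Littlewood's theorem shows this sign changes infinitely often.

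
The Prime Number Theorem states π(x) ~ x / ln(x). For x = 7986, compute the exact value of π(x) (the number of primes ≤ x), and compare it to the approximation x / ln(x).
π(7986) = 1006;  x/ln(x) ≈ 888.77;  relative error ≈ 11.65%.

Directly count primes up to 7986: π(7986) = 1006. The PNT approximation gives 7986/ln(7986) ≈ 7986/8.98545 ≈ 888.77. Relative error (π(x) − x/ln(x)) / π(x) ≈ 11.65%; the approximation is known to undercount slightly (Li(x) is a better estimate).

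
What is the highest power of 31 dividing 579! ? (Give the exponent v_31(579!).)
v_31(579!) = 18

Legendre's formula: v_p(n!) = Σ_{k ≥ 1} ⌊n / p^k⌋. For p = 31, n = 579, the terms are:
  ⌊579/31^1⌋ = ⌊579/31⌋ = 18
(the next term ⌊579/31^2⌋ = 0, terminating the sum). Summing: v_31(579!) = 18 = 18.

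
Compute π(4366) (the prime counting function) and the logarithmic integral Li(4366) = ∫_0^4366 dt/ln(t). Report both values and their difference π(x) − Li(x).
π(4366) = 596;  Li(4366) ≈ 609.26;  π(x) − Li(x) ≈ -13.26.

Direct count of primes ≤ 4366 gives π(4366) = 596. Numerical evaluation of the logarithmic integral gives Li(4366) ≈ 609.26. The difference π(x) − Li(x) ≈ -13.26 is typically negative for small/moderate x (Li(x) overestimates), though Littlewood's theorem shows this sign changes infinitely often.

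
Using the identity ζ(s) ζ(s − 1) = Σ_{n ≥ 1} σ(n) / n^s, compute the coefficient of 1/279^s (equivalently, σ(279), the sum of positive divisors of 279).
σ(279) = 416

In the product (Σ m^0/m^s)(Σ k / k^s) = Σ (Σ_{d | n} d) / n^s, the coefficient of 1/n^s is σ(n) = Σ_{d | n} d. For n = 279, divisors are [1, 3, 9, 31, 93, 279]; summing: σ(279) = 416.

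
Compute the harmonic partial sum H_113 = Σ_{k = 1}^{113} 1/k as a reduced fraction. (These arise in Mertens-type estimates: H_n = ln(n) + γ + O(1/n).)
H_113 = 92269644494133624806164448254219916691626018956801/17379782769567790172972927968296006432665936992320

Direct summation: H_113 = 1 + 1/2 + ... + 1/113. The least common denominator is lcm(1, ..., 113) = 955888052326228459513511038256280353796626534577600; over this denominator the numerator is 955888052326228459513511038256280353796626534577600 + 477944026163114229756755519128140176898313267288800 + 318629350775409486504503679418760117932208844859200 + 238972013081557114878377759564070088449156633644400 + 191177610465245691902702207651256070759325306915520 + 159314675387704743252251839709380058966104422429600 + 136555436046604065644787291179468621970946647796800 + 119486006540778557439188879782035044224578316822200 + 106209783591803162168167893139586705977402948286400 + 95588805232622845951351103825628035379662653457760 + 86898913847838950864864639841480032163329684961600 + 79657337693852371626125919854690029483052211214800 + 73529850178940650731808541404329257984355887275200 + 68277718023302032822393645589734310985473323898400 + 63725870155081897300900735883752023586441768971840 + 59743003270389278719594439891017522112289158411100 + 56228708960366379971383002250369432576272149092800 + 53104891795901581084083946569793352988701474143200 + 50309897490854129448079528329277913357717186030400 + 47794402616311422975675551912814017689831326728880 + 45518478682201355214929097059822873990315549265600 + 43449456923919475432432319920740016081664842480800 + 41560350101140367804935262532881754512896805851200 + 39828668846926185813062959927345014741526105607400 + 38235522093049138380540441530251214151865061383104 + 36764925089470325365904270702164628992177943637600 + 35403261197267720722722631046528901992467649428800 + 34138859011651016411196822794867155492736661949200 + 32961656976766498603914173732975184613676777054400 + 31862935077540948650450367941876011793220884485920 + 30835098462136401919790678653428398509568597889600 + 29871501635194639359797219945508761056144579205550 + 28966304615946316954954879947160010721109894987200 + 28114354480183189985691501125184716288136074546400 + 27311087209320813128957458235893724394189329559360 + 26552445897950790542041973284896676494350737071600 + 25834812225033201608473271304223793345854771204800 + 25154948745427064724039764164638956678858593015200 + 24509950059646883577269513801443085994785295758400 + 23897201308155711487837775956407008844915663364440 + 23314342739664108768622220445275130580405525233600 + 22759239341100677607464548529911436995157774632800 + 22229954705261126965430489261773961716200617083200 + 21724728461959737716216159960370008040832421240400 + 21241956718360632433633578627917341195480589657280 + 20780175050570183902467631266440877256448402925600 + 20338043666515499138585341239495326676523968820800 + 19914334423463092906531479963672507370763052803700 + 19507919435229152234969613025638374567278092542400 + 19117761046524569190270220765125607075932530691552 + 18742902986788793323794334083456477525424049697600 + 18382462544735162682952135351082314496088971818800 + 18035623628796763387047378080307176486728802539200 + 17701630598633860361361315523264450996233824714400 + 17379782769567790172972927968296006432665936992320 + 17069429505825508205598411397433577746368330974600 + 16769965830284709816026509443092637785905728676800 + 16480828488383249301957086866487592306838388527200 + 16201492412308956940906966750106446674519093806400 + 15931467538770474325225183970938005896610442242960 + 15670295939774237041205098987807874652403713681600 + 15417549231068200959895339326714199254784298944800 + 15172826227400451738309699019940957996771849755200 + 14935750817597319679898609972754380528072289602775 + 14705970035788130146361708280865851596871177455040 + 14483152307973158477477439973580005360554947493600 + 14266985855615350141992702063526572444725769172800 + 14057177240091594992845750562592358144068037273200 + 13853450033713455934978420844293918170965601950400 + 13655543604660406564478729117946862197094664779680 + 13463212004594767035401563919102540194318683585600 + 13276222948975395271020986642448338247175368535800 + 13094356881181211774157685455565484298583925131200 + 12917406112516600804236635652111896672927385602400 + 12745174031016379460180147176750404717288353794368 + 12577474372713532362019882082319478339429296507600 + 12414130549691278694980662834497147451904240708800 + 12254975029823441788634756900721542997392647879200 + 12099848763623145057133051117168105744261095374400 + 11948600654077855743918887978203504422457831682220 + 11801087065755906907574210348842967330822549809600 + 11657171369832054384311110222637565290202762616800 + 11516723522002752524259169135617835587911163067200 + 11379619670550338803732274264955718497578887316400 + 11245741792073275994276600450073886515254429818560 + 11114977352630563482715244630886980858100308541600 + 10987218992255499534638057910991728204558925684800 + 10862364230979868858108079980185004020416210620200 + 10740315194676724264196753238834610716816028478400 + 10620978359180316216816789313958670597740294828640 + 10504264311277235818829791629189893997765126753600 + 10390087525285091951233815633220438628224201462800 + 10278366154045467306596892884476132836522865963200 + 10169021833257749569292670619747663338261984410400 + 10061979498170825889615905665855582671543437206080 + 9957167211731546453265739981836253685381526401850 + 9854516003363179994984649878930725296872438500800 + 9753959717614576117484806512819187283639046271200 + 9655434871982105651651626649053336907036631662400 + 9558880523262284595135110382562803537966265345776 + 9464238141843846133797138992636439146501252817600 + 9371451493394396661897167041728238762712024848800 + 9280466527439111257412728526760003434918704219200 + 9191231272367581341476067675541157248044485909400 + 9103695736440271042985819411964574798063109853120 + 9017811814398381693523689040153588243364401269600 + 8933533199310546350593561105198881811183425556800 + 8850815299316930180680657761632225498116912357200 + 8769615158956224399206523286754865631161711326400 + 8689891384783895086486463984148003216332968496160 + 8611604075011067202824423768074597781951590401600 + 8534714752912754102799205698716788873184165487300 + 8459186303771933270031071135011330564571916235200 = 5074830447177349364339044653982095418039431042624055, so H_113 = 5074830447177349364339044653982095418039431042624055/955888052326228459513511038256280353796626534577600; reducing by gcd(5074830447177349364339044653982095418039431042624055, 955888052326228459513511038256280353796626534577600) = 55 gives 92269644494133624806164448254219916691626018956801/17379782769567790172972927968296006432665936992320 ≈ 5.30902. (The PNT-adjacent estimate ln(113) + γ ≈ 5.30460 matches within O(1/n).)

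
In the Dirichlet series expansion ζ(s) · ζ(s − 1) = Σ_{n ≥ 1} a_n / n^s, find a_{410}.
σ(410) = 756

In the product (Σ m^0/m^s)(Σ k / k^s) = Σ (Σ_{d | n} d) / n^s, the coefficient of 1/n^s is σ(n) = Σ_{d | n} d. For n = 410, divisors are [1, 2, 5, 10, 41, 82, 205, 410]; summing: σ(410) = 756.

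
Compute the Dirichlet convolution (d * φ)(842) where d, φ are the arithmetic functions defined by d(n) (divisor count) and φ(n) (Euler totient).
(d * φ)(842) = 1266

Divisors of 842: [1, 2, 421, 842]. For each d | 842:
  d = 1: d(1) · φ(842/1) = 1 · 420 = 420
  d = 2: d(2) · φ(842/2) = 2 · 420 = 840
  d = 421: d(421) · φ(842/421) = 2 · 1 = 2
  d = 842: d(842) · φ(842/842) = 4 · 1 = 4
Summing: (d * φ)(842) = 420 + 840 + 2 + 4 = 1266.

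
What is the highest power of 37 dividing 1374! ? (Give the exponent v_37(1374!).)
v_37(1374!) = 38

Legendre's formula: v_p(n!) = Σ_{k ≥ 1} ⌊n / p^k⌋. For p = 37, n = 1374, the terms are:
  ⌊1374/37^1⌋ = ⌊1374/37⌋ = 37
  ⌊1374/37^2⌋ = ⌊1374/1369⌋ = 1
(the next term ⌊1374/37^3⌋ = 0, terminating the sum). Summing: v_37(1374!) = 37 + 1 = 38.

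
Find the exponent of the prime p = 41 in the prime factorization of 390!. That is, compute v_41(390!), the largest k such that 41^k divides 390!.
v_41(390!) = 9

Legendre's formula: v_p(n!) = Σ_{k ≥ 1} ⌊n / p^k⌋. For p = 41, n = 390, the terms are:
  ⌊390/41^1⌋ = ⌊390/41⌋ = 9
(the next term ⌊390/41^2⌋ = 0, terminating the sum). Summing: v_41(390!) = 9 = 9.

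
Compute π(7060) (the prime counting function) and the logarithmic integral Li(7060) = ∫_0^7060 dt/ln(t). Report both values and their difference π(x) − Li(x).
π(7060) = 907;  Li(7060) ≈ 921.10;  π(x) − Li(x) ≈ -14.10.

Direct count of primes ≤ 7060 gives π(7060) = 907. Numerical evaluation of the logarithmic integral gives Li(7060) ≈ 921.10. The difference π(x) − Li(x) ≈ -14.10 is typically negative for small/moderate x (Li(x) overestimates), though Littlewood's theorem shows this sign changes infinitely often.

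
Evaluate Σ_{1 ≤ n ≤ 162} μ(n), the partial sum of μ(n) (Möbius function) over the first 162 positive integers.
Σ_{n ≤ 162} μ(n) = 1

Compute μ(n) for each 1 ≤ n ≤ 162: μ(1) = 1, μ(2) = -1, μ(3) = -1, μ(4) = 0, μ(5) = -1, μ(6) = 1, μ(7) = -1, μ(8) = 0, μ(9) = 0, μ(10) = 1, μ(11) = -1, μ(12) = 0, μ(13) = -1, μ(14) = 1, μ(15) = 1, μ(16) = 0, μ(17) = -1, μ(18) = 0, μ(19) = -1, μ(20) = 0, μ(21) = 1, μ(22) = 1, μ(23) = -1, μ(24) = 0, μ(25) = 0, μ(26) = 1, μ(27) = 0, μ(28) = 0, μ(29) = -1, μ(30) = -1, μ(31) = -1, μ(32) = 0, μ(33) = 1, μ(34) = 1, μ(35) = 1, μ(36) = 0, μ(37) = -1, μ(38) = 1, μ(39) = 1, μ(40) = 0, μ(41) = -1, μ(42) = -1, μ(43) = -1, μ(44) = 0, μ(45) = 0, μ(46) = 1, μ(47) = -1, μ(48) = 0, μ(49) = 0, μ(50) = 0, μ(51) = 1, μ(52) = 0, μ(53) = -1, μ(54) = 0, μ(55) = 1, μ(56) = 0, μ(57) = 1, μ(58) = 1, μ(59) = -1, μ(60) = 0, μ(61) = -1, μ(62) = 1, μ(63) = 0, μ(64) = 0, μ(65) = 1, μ(66) = -1, μ(67) = -1, μ(68) = 0, μ(69) = 1, μ(70) = -1, μ(71) = -1, μ(72) = 0, μ(73) = -1, μ(74) = 1, μ(75) = 0, μ(76) = 0, μ(77) = 1, μ(78) = -1, μ(79) = -1, μ(80) = 0, μ(81) = 0, μ(82) = 1, μ(83) = -1, μ(84) = 0, μ(85) = 1, μ(86) = 1, μ(87) = 1, μ(88) = 0, μ(89) = -1, μ(90) = 0, μ(91) = 1, μ(92) = 0, μ(93) = 1, μ(94) = 1, μ(95) = 1, μ(96) = 0, μ(97) = -1, μ(98) = 0, μ(99) = 0, μ(100) = 0, μ(101) = -1, μ(102) = -1, μ(103) = -1, μ(104) = 0, μ(105) = -1, μ(106) = 1, μ(107) = -1, μ(108) = 0, μ(109) = -1, μ(110) = -1, μ(111) = 1, μ(112) = 0, μ(113) = -1, μ(114) = -1, μ(115) = 1, μ(116) = 0, μ(117) = 0, μ(118) = 1, μ(119) = 1, μ(120) = 0, μ(121) = 0, μ(122) = 1, μ(123) = 1, μ(124) = 0, μ(125) = 0, μ(126) = 0, μ(127) = -1, μ(128) = 0, μ(129) = 1, μ(130) = -1, μ(131) = -1, μ(132) = 0, μ(133) = 1, μ(134) = 1, μ(135) = 0, μ(136) = 0, μ(137) = -1, μ(138) = -1, μ(139) = -1, μ(140) = 0, μ(141) = 1, μ(142) = 1, μ(143) = 1, μ(144) = 0, μ(145) = 1, μ(146) = 1, μ(147) = 0, μ(148) = 0, μ(149) = -1, μ(150) = 0, μ(151) = -1, μ(152) = 0, μ(153) = 0, μ(154) = -1, μ(155) = 1, μ(156) = 0, μ(157) = -1, μ(158) = 1, μ(159) = 1, μ(160) = 0, μ(161) = 1, μ(162) = 0. Summing all 162 values: 1. (Mertens function M(x) = Σ_{n ≤ x} μ(n); on average M(x) should be small (PNT ⟺ M(x) = o(x)).)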